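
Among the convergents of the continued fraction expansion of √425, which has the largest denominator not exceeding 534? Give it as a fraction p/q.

√425 = [20; 1, 1, 1, 1, 1, 1, 40, …] (period length 7).
Convergents:
  p_0/q_0 = 20/1
  p_1/q_1 = 21/1
  p_2/q_2 = 41/2
  p_3/q_3 = 62/3
  p_4/q_4 = 103/5
  p_5/q_5 = 165/8
  p_6/q_6 = 268/13
  p_7/q_7 = 10885/528
  p_8/q_8 = 11153/541
q_7 = 528 ≤ 534 < 541 = q_8, so the answer is 10885/528.

10885/528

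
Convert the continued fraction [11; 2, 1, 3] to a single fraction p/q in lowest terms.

Using pₖ = aₖpₖ₋₁ + pₖ₋₂ and qₖ = aₖqₖ₋₁ + qₖ₋₂:
  k=0: a=11, p=11, q=1
  k=1: a=2, p=23, q=2
  k=2: a=1, p=34, q=3
  k=3: a=3, p=125, q=11

125/11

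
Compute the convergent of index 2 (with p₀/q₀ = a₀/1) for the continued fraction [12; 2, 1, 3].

Using pₖ = aₖpₖ₋₁ + pₖ₋₂, qₖ = aₖqₖ₋₁ + qₖ₋₂ (with p₋₁=1, p₋₂=0, q₋₁=0, q₋₂=1):
  k=0: a=12, p=12, q=1
  k=1: a=2, p=25, q=2
  k=2: a=1, p=37, q=3

37/3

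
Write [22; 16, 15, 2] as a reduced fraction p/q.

Using pₖ = aₖpₖ₋₁ + pₖ₋₂ and qₖ = aₖqₖ₋₁ + qₖ₋₂:
  k=0: a=22, p=22, q=1
  k=1: a=16, p=353, q=16
  k=2: a=15, p=5317, q=241
  k=3: a=2, p=10987, q=498

10987/498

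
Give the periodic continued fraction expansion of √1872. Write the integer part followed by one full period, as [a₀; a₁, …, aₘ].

a₀ = ⌊√1872⌋ = 43.
With m₀=0, d₀=1 and mₖ₊₁ = dₖaₖ − mₖ, dₖ₊₁ = (n − mₖ₊₁²)/dₖ, aₖ₊₁ = ⌊(a₀+mₖ₊₁)/dₖ₊₁⌋:
  k=1: m=43, d=23, a=3
  k=2: m=26, d=52, a=1
  k=3: m=26, d=23, a=3
  k=4: m=43, d=1, a=86
d=1 and a=2a₀=86 at k=4, so the next step gives (m, d) = (43, 23) again — its k=1 value — and the period has length 4.

[43; 3, 1, 3, 86]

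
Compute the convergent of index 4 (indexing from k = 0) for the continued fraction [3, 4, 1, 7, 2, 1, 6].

266/83

Using pₖ = aₖpₖ₋₁ + pₖ₋₂, qₖ = aₖqₖ₋₁ + qₖ₋₂ (with p₋₁=1, p₋₂=0, q₋₁=0, q₋₂=1):
  k=0: a=3, p=3, q=1
  k=1: a=4, p=13, q=4
  k=2: a=1, p=16, q=5
  k=3: a=7, p=125, q=39
  k=4: a=2, p=266, q=83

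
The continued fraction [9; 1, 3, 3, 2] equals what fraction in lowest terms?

293/30

Fold from the inside: start with 2/1.
  3 + 1/2 = 7/2
  3 + 2/7 = 23/7
  1 + 7/23 = 30/23
  9 + 23/30 = 293/30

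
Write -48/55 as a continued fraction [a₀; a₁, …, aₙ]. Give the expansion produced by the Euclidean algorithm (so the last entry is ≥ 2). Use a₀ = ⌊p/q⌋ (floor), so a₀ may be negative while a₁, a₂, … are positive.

[-1; 7, 1, 6]

-48 = -1*55 + 7
55 = 7*7 + 6
7 = 1*6 + 1
6 = 6*1 + 0  (stop)
So -48/55 = [-1; 7, 1, 6].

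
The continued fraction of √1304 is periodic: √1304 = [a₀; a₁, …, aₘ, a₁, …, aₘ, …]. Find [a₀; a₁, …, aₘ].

a₀ = ⌊√1304⌋ = 36.
With m₀=0, d₀=1 and mₖ₊₁ = dₖaₖ − mₖ, dₖ₊₁ = (n − mₖ₊₁²)/dₖ, aₖ₊₁ = ⌊(a₀+mₖ₊₁)/dₖ₊₁⌋:
  k=1: m=36, d=8, a=9
  k=2: m=36, d=1, a=72
d=1 and a=2a₀=72 at k=2, so the next step gives (m, d) = (36, 8) again — its k=1 value — and the period has length 2.

[36; 9, 72]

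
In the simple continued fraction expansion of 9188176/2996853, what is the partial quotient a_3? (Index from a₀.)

16

9188176 = 3·2996853 + 197617   →  a_0 = 3
2996853 = 15·197617 + 32598   →  a_1 = 15
197617 = 6·32598 + 2029   →  a_2 = 6
32598 = 16·2029 + 134   →  a_3 = 16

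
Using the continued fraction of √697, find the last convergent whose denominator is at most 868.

√697 = [26; 2, 2, 52, …] (period length 3).
Convergents:
  p_0/q_0 = 26/1
  p_1/q_1 = 53/2
  p_2/q_2 = 132/5
  p_3/q_3 = 6917/262
  p_4/q_4 = 13966/529
  p_5/q_5 = 34849/1320
q_4 = 529 ≤ 868 < 1320 = q_5, so the answer is 13966/529.

13966/529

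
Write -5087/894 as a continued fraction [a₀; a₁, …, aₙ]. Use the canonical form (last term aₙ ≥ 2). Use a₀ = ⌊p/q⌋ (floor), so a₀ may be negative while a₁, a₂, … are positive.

[-6; 3, 4, 2, 1, 1, 12]

-5087 = -6×894 + 277
894 = 3×277 + 63
277 = 4×63 + 25
63 = 2×25 + 13
25 = 1×13 + 12
13 = 1×12 + 1
12 = 12×1 + 0  (stop)
So -5087/894 = [-6; 3, 4, 2, 1, 1, 12].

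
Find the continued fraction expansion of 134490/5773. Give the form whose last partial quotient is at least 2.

[23; 3, 2, 1, 2, 16, 13]

134490 = 23*5773 + 1711
5773 = 3*1711 + 640
1711 = 2*640 + 431
640 = 1*431 + 209
431 = 2*209 + 13
209 = 16*13 + 1
13 = 13*1 + 0  (stop)
So 134490/5773 = [23; 3, 2, 1, 2, 16, 13].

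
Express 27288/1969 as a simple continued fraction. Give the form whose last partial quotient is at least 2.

27288 = 13*1969 + 1691
1969 = 1*1691 + 278
1691 = 6*278 + 23
278 = 12*23 + 2
23 = 11*2 + 1
2 = 2*1 + 0  (stop)
So 27288/1969 = [13; 1, 6, 12, 11, 2].

[13; 1, 6, 12, 11, 2]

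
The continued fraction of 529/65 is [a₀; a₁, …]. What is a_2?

4

529 = 8·65 + 9   →  a_0 = 8
65 = 7·9 + 2   →  a_1 = 7
9 = 4·2 + 1   →  a_2 = 4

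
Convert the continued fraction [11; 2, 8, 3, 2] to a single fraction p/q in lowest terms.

1411/123

Fold from the inside: start with 2/1.
  3 + 1/2 = 7/2
  8 + 2/7 = 58/7
  2 + 7/58 = 123/58
  11 + 58/123 = 1411/123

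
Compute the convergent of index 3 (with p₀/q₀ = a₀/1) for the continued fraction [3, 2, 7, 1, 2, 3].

Using pₖ = aₖpₖ₋₁ + pₖ₋₂, qₖ = aₖqₖ₋₁ + qₖ₋₂ (with p₋₁=1, p₋₂=0, q₋₁=0, q₋₂=1):
  k=0: a=3, p=3, q=1
  k=1: a=2, p=7, q=2
  k=2: a=7, p=52, q=15
  k=3: a=1, p=59, q=17

59/17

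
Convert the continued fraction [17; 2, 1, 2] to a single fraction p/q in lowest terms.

139/8

Using pₖ = aₖpₖ₋₁ + pₖ₋₂ and qₖ = aₖqₖ₋₁ + qₖ₋₂:
  k=0: a=17, p=17, q=1
  k=1: a=2, p=35, q=2
  k=2: a=1, p=52, q=3
  k=3: a=2, p=139, q=8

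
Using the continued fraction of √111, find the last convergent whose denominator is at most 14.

137/13

√111 = [10; 1, 1, 6, 1, 1, 20, …] (period length 6).
Convergents:
  p_0/q_0 = 10/1
  p_1/q_1 = 11/1
  p_2/q_2 = 21/2
  p_3/q_3 = 137/13
  p_4/q_4 = 158/15
q_3 = 13 ≤ 14 < 15 = q_4, so the answer is 137/13.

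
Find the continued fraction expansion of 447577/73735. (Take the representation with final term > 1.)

[6; 14, 3, 1, 2, 3, 7, 19]

447577 = 6·73735 + 5167
73735 = 14·5167 + 1397
5167 = 3·1397 + 976
1397 = 1·976 + 421
976 = 2·421 + 134
421 = 3·134 + 19
134 = 7·19 + 1
19 = 19·1 + 0  (stop)
So 447577/73735 = [6; 14, 3, 1, 2, 3, 7, 19].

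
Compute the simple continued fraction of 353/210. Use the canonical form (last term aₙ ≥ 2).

[1; 1, 2, 7, 2, 4]

353 = 1×210 + 143
210 = 1×143 + 67
143 = 2×67 + 9
67 = 7×9 + 4
9 = 2×4 + 1
4 = 4×1 + 0  (stop)
So 353/210 = [1; 1, 2, 7, 2, 4].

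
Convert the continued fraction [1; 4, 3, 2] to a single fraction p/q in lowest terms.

37/30

Using pₖ = aₖpₖ₋₁ + pₖ₋₂ and qₖ = aₖqₖ₋₁ + qₖ₋₂:
  k=0: a=1, p=1, q=1
  k=1: a=4, p=5, q=4
  k=2: a=3, p=16, q=13
  k=3: a=2, p=37, q=30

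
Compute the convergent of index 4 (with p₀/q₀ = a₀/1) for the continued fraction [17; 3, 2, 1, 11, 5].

Using pₖ = aₖpₖ₋₁ + pₖ₋₂, qₖ = aₖqₖ₋₁ + qₖ₋₂ (with p₋₁=1, p₋₂=0, q₋₁=0, q₋₂=1):
  k=0: a=17, p=17, q=1
  k=1: a=3, p=52, q=3
  k=2: a=2, p=121, q=7
  k=3: a=1, p=173, q=10
  k=4: a=11, p=2024, q=117

2024/117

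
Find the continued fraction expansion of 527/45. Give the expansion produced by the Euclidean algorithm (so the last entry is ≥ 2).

[11; 1, 2, 2, 6]

527 = 11·45 + 32
45 = 1·32 + 13
32 = 2·13 + 6
13 = 2·6 + 1
6 = 6·1 + 0  (stop)
So 527/45 = [11; 1, 2, 2, 6].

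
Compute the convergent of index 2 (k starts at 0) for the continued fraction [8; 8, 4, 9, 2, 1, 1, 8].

268/33

Using pₖ = aₖpₖ₋₁ + pₖ₋₂, qₖ = aₖqₖ₋₁ + qₖ₋₂ (with p₋₁=1, p₋₂=0, q₋₁=0, q₋₂=1):
  k=0: a=8, p=8, q=1
  k=1: a=8, p=65, q=8
  k=2: a=4, p=268, q=33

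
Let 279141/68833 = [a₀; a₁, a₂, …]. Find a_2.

279141 = 4·68833 + 3809   →  a_0 = 4
68833 = 18·3809 + 271   →  a_1 = 18
3809 = 14·271 + 15   →  a_2 = 14

14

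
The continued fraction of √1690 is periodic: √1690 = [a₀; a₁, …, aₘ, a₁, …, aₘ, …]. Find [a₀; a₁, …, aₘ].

[41; 9, 8, 9, 82]

a₀ = ⌊√1690⌋ = 41.
With m₀=0, d₀=1 and mₖ₊₁ = dₖaₖ − mₖ, dₖ₊₁ = (n − mₖ₊₁²)/dₖ, aₖ₊₁ = ⌊(a₀+mₖ₊₁)/dₖ₊₁⌋:
  k=1: m=41, d=9, a=9
  k=2: m=40, d=10, a=8
  k=3: m=40, d=9, a=9
  k=4: m=41, d=1, a=82
d=1 and a=2a₀=82 at k=4, so the next step gives (m, d) = (41, 9) again — its k=1 value — and the period has length 4.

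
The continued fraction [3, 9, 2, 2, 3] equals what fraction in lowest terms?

Fold from the inside: start with 3/1.
  2 + 1/3 = 7/3
  2 + 3/7 = 17/7
  9 + 7/17 = 160/17
  3 + 17/160 = 497/160

497/160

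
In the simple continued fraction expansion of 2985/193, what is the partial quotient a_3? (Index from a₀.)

2985 = 15·193 + 90   →  a_0 = 15
193 = 2·90 + 13   →  a_1 = 2
90 = 6·13 + 12   →  a_2 = 6
13 = 1·12 + 1   →  a_3 = 1

1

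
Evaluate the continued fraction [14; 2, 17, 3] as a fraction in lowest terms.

1550/107

Fold from the inside: start with 3/1.
  17 + 1/3 = 52/3
  2 + 3/52 = 107/52
  14 + 52/107 = 1550/107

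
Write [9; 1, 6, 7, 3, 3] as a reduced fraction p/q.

Fold from the inside: start with 3/1.
  3 + 1/3 = 10/3
  7 + 3/10 = 73/10
  6 + 10/73 = 448/73
  1 + 73/448 = 521/448
  9 + 448/521 = 5137/521

5137/521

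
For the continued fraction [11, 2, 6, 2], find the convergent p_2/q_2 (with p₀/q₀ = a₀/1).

Using pₖ = aₖpₖ₋₁ + pₖ₋₂, qₖ = aₖqₖ₋₁ + qₖ₋₂ (with p₋₁=1, p₋₂=0, q₋₁=0, q₋₂=1):
  k=0: a=11, p=11, q=1
  k=1: a=2, p=23, q=2
  k=2: a=6, p=149, q=13

149/13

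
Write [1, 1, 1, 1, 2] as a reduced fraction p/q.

13/8

Using pₖ = aₖpₖ₋₁ + pₖ₋₂ and qₖ = aₖqₖ₋₁ + qₖ₋₂:
  k=0: a=1, p=1, q=1
  k=1: a=1, p=2, q=1
  k=2: a=1, p=3, q=2
  k=3: a=1, p=5, q=3
  k=4: a=2, p=13, q=8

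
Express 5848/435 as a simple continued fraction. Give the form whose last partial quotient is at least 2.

[13; 2, 3, 1, 15, 3]

5848 = 13×435 + 193
435 = 2×193 + 49
193 = 3×49 + 46
49 = 1×46 + 3
46 = 15×3 + 1
3 = 3×1 + 0  (stop)
So 5848/435 = [13; 2, 3, 1, 15, 3].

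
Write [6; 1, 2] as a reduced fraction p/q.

Fold from the inside: start with 2/1.
  1 + 1/2 = 3/2
  6 + 2/3 = 20/3

20/3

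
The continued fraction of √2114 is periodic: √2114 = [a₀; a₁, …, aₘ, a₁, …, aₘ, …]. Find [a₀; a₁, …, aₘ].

a₀ = ⌊√2114⌋ = 45.

[45; 1, 44, 1, 90]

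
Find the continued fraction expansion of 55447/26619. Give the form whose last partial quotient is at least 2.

55447 = 2×26619 + 2209
26619 = 12×2209 + 111
2209 = 19×111 + 100
111 = 1×100 + 11
100 = 9×11 + 1
11 = 11×1 + 0  (stop)
So 55447/26619 = [2; 12, 19, 1, 9, 11].

[2; 12, 19, 1, 9, 11]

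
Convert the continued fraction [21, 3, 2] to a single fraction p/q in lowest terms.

Using pₖ = aₖpₖ₋₁ + pₖ₋₂ and qₖ = aₖqₖ₋₁ + qₖ₋₂:
  k=0: a=21, p=21, q=1
  k=1: a=3, p=64, q=3
  k=2: a=2, p=149, q=7

149/7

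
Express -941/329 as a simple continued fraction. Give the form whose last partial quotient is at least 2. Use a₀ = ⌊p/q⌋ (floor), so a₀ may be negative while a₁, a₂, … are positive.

[-3; 7, 6, 1, 1, 3]

-941 = -3*329 + 46
329 = 7*46 + 7
46 = 6*7 + 4
7 = 1*4 + 3
4 = 1*3 + 1
3 = 3*1 + 0  (stop)
So -941/329 = [-3; 7, 6, 1, 1, 3].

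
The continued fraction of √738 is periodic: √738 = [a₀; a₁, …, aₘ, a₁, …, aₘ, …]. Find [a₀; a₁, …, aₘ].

[27; 6, 54]

a₀ = ⌊√738⌋ = 27.
With m₀=0, d₀=1 and mₖ₊₁ = dₖaₖ − mₖ, dₖ₊₁ = (n − mₖ₊₁²)/dₖ, aₖ₊₁ = ⌊(a₀+mₖ₊₁)/dₖ₊₁⌋:
  k=1: m=27, d=9, a=6
  k=2: m=27, d=1, a=54
d=1 and a=2a₀=54 at k=2, so the next step gives (m, d) = (27, 9) again — its k=1 value — and the period has length 2.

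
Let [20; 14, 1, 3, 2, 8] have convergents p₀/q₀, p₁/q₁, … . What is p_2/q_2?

301/15

Using pₖ = aₖpₖ₋₁ + pₖ₋₂, qₖ = aₖqₖ₋₁ + qₖ₋₂ (with p₋₁=1, p₋₂=0, q₋₁=0, q₋₂=1):
  k=0: a=20, p=20, q=1
  k=1: a=14, p=281, q=14
  k=2: a=1, p=301, q=15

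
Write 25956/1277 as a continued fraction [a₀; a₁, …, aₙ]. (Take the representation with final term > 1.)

[20; 3, 14, 2, 1, 9]

25956 = 20×1277 + 416
1277 = 3×416 + 29
416 = 14×29 + 10
29 = 2×10 + 9
10 = 1×9 + 1
9 = 9×1 + 0  (stop)
So 25956/1277 = [20; 3, 14, 2, 1, 9].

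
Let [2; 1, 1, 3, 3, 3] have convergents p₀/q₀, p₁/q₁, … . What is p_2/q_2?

Using pₖ = aₖpₖ₋₁ + pₖ₋₂, qₖ = aₖqₖ₋₁ + qₖ₋₂ (with p₋₁=1, p₋₂=0, q₋₁=0, q₋₂=1):
  k=0: a=2, p=2, q=1
  k=1: a=1, p=3, q=1
  k=2: a=1, p=5, q=2

5/2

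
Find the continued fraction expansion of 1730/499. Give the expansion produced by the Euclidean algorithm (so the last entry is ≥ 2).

1730 = 3*499 + 233
499 = 2*233 + 33
233 = 7*33 + 2
33 = 16*2 + 1
2 = 2*1 + 0  (stop)
So 1730/499 = [3; 2, 7, 16, 2].

[3; 2, 7, 16, 2]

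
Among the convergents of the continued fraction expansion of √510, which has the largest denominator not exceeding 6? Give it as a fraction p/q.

√510 = [22; 1, 1, 2, 1, 1, 44, …] (period length 6).
Convergents:
  p_0/q_0 = 22/1
  p_1/q_1 = 23/1
  p_2/q_2 = 45/2
  p_3/q_3 = 113/5
  p_4/q_4 = 158/7
q_3 = 5 ≤ 6 < 7 = q_4, so the answer is 113/5.

113/5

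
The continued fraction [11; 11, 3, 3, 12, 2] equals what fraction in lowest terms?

Fold from the inside: start with 2/1.
  12 + 1/2 = 25/2
  3 + 2/25 = 77/25
  3 + 25/77 = 256/77
  11 + 77/256 = 2893/256
  11 + 256/2893 = 32079/2893

32079/2893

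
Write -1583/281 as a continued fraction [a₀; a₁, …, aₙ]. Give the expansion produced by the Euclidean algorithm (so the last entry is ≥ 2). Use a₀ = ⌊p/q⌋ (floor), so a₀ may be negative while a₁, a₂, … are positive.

-1583 = -6*281 + 103
281 = 2*103 + 75
103 = 1*75 + 28
75 = 2*28 + 19
28 = 1*19 + 9
19 = 2*9 + 1
9 = 9*1 + 0  (stop)
So -1583/281 = [-6; 2, 1, 2, 1, 2, 9].

[-6; 2, 1, 2, 1, 2, 9]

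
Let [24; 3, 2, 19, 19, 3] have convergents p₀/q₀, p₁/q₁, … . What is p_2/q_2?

Using pₖ = aₖpₖ₋₁ + pₖ₋₂, qₖ = aₖqₖ₋₁ + qₖ₋₂ (with p₋₁=1, p₋₂=0, q₋₁=0, q₋₂=1):
  k=0: a=24, p=24, q=1
  k=1: a=3, p=73, q=3
  k=2: a=2, p=170, q=7

170/7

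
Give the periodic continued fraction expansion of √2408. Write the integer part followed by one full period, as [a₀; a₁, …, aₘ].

[49; 14, 98]

a₀ = ⌊√2408⌋ = 49.
With m₀=0, d₀=1 and mₖ₊₁ = dₖaₖ − mₖ, dₖ₊₁ = (n − mₖ₊₁²)/dₖ, aₖ₊₁ = ⌊(a₀+mₖ₊₁)/dₖ₊₁⌋:
  k=1: m=49, d=7, a=14
  k=2: m=49, d=1, a=98
d=1 and a=2a₀=98 at k=2, so the next step gives (m, d) = (49, 7) again — its k=1 value — and the period has length 2.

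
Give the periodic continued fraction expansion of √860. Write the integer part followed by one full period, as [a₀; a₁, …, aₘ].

a₀ = ⌊√860⌋ = 29.
With m₀=0, d₀=1 and mₖ₊₁ = dₖaₖ − mₖ, dₖ₊₁ = (n − mₖ₊₁²)/dₖ, aₖ₊₁ = ⌊(a₀+mₖ₊₁)/dₖ₊₁⌋:
  k=1: m=29, d=19, a=3
  k=2: m=28, d=4, a=14
  k=3: m=28, d=19, a=3
  k=4: m=29, d=1, a=58
d=1 and a=2a₀=58 at k=4, so the next step gives (m, d) = (29, 19) again — its k=1 value — and the period has length 4.

[29; 3, 14, 3, 58]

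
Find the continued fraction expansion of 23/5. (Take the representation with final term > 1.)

[4; 1, 1, 2]

23 = 4*5 + 3
5 = 1*3 + 2
3 = 1*2 + 1
2 = 2*1 + 0  (stop)
So 23/5 = [4; 1, 1, 2].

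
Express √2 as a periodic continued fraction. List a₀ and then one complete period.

a₀ = ⌊√2⌋ = 1.
With m₀=0, d₀=1 and mₖ₊₁ = dₖaₖ − mₖ, dₖ₊₁ = (n − mₖ₊₁²)/dₖ, aₖ₊₁ = ⌊(a₀+mₖ₊₁)/dₖ₊₁⌋:
  k=1: m=1, d=1, a=2
d=1 and a=2a₀=2 at k=1, so the next step gives (m, d) = (1, 1) again — its k=1 value — and the period has length 1.

[1; 2]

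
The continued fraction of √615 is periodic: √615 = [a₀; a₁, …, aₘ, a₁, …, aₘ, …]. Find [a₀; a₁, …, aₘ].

a₀ = ⌊√615⌋ = 24.
With m₀=0, d₀=1 and mₖ₊₁ = dₖaₖ − mₖ, dₖ₊₁ = (n − mₖ₊₁²)/dₖ, aₖ₊₁ = ⌊(a₀+mₖ₊₁)/dₖ₊₁⌋:
  k=1: m=24, d=39, a=1
  k=2: m=15, d=10, a=3
  k=3: m=15, d=39, a=1
  k=4: m=24, d=1, a=48
d=1 and a=2a₀=48 at k=4, so the next step gives (m, d) = (24, 39) again — its k=1 value — and the period has length 4.

[24; 1, 3, 1, 48]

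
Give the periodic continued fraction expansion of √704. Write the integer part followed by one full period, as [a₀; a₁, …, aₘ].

[26; 1, 1, 7, 13, 7, 1, 1, 52]

a₀ = ⌊√704⌋ = 26.
With m₀=0, d₀=1 and mₖ₊₁ = dₖaₖ − mₖ, dₖ₊₁ = (n − mₖ₊₁²)/dₖ, aₖ₊₁ = ⌊(a₀+mₖ₊₁)/dₖ₊₁⌋:
  k=1: m=26, d=28, a=1
  k=2: m=2, d=25, a=1
  k=3: m=23, d=7, a=7
  k=4: m=26, d=4, a=13
  k=5: m=26, d=7, a=7
  k=6: m=23, d=25, a=1
  k=7: m=2, d=28, a=1
  k=8: m=26, d=1, a=52
d=1 and a=2a₀=52 at k=8, so the next step gives (m, d) = (26, 28) again — its k=1 value — and the period has length 8.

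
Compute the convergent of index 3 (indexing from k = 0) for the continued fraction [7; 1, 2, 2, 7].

54/7

Using pₖ = aₖpₖ₋₁ + pₖ₋₂, qₖ = aₖqₖ₋₁ + qₖ₋₂ (with p₋₁=1, p₋₂=0, q₋₁=0, q₋₂=1):
  k=0: a=7, p=7, q=1
  k=1: a=1, p=8, q=1
  k=2: a=2, p=23, q=3
  k=3: a=2, p=54, q=7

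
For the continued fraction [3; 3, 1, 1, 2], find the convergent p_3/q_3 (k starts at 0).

Using pₖ = aₖpₖ₋₁ + pₖ₋₂, qₖ = aₖqₖ₋₁ + qₖ₋₂ (with p₋₁=1, p₋₂=0, q₋₁=0, q₋₂=1):
  k=0: a=3, p=3, q=1
  k=1: a=3, p=10, q=3
  k=2: a=1, p=13, q=4
  k=3: a=1, p=23, q=7

23/7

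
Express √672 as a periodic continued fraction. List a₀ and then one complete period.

[25; 1, 11, 1, 50]

a₀ = ⌊√672⌋ = 25.
With m₀=0, d₀=1 and mₖ₊₁ = dₖaₖ − mₖ, dₖ₊₁ = (n − mₖ₊₁²)/dₖ, aₖ₊₁ = ⌊(a₀+mₖ₊₁)/dₖ₊₁⌋:
  k=1: m=25, d=47, a=1
  k=2: m=22, d=4, a=11
  k=3: m=22, d=47, a=1
  k=4: m=25, d=1, a=50
d=1 and a=2a₀=50 at k=4, so the next step gives (m, d) = (25, 47) again — its k=1 value — and the period has length 4.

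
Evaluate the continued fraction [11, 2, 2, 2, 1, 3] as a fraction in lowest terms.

719/63

Using pₖ = aₖpₖ₋₁ + pₖ₋₂ and qₖ = aₖqₖ₋₁ + qₖ₋₂:
  k=0: a=11, p=11, q=1
  k=1: a=2, p=23, q=2
  k=2: a=2, p=57, q=5
  k=3: a=2, p=137, q=12
  k=4: a=1, p=194, q=17
  k=5: a=3, p=719, q=63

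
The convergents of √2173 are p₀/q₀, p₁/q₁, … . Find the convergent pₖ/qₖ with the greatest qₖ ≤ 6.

233/5

√2173 = [46; 1, 1, 1, 1, 1, 1, 92, …] (period length 7).
Convergents:
  p_0/q_0 = 46/1
  p_1/q_1 = 47/1
  p_2/q_2 = 93/2
  p_3/q_3 = 140/3
  p_4/q_4 = 233/5
  p_5/q_5 = 373/8
q_4 = 5 ≤ 6 < 8 = q_5, so the answer is 233/5.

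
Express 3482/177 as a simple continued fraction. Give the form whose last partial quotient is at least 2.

[19; 1, 2, 19, 3]

3482 = 19×177 + 119
177 = 1×119 + 58
119 = 2×58 + 3
58 = 19×3 + 1
3 = 3×1 + 0  (stop)
So 3482/177 = [19; 1, 2, 19, 3].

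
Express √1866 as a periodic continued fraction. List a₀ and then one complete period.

a₀ = ⌊√1866⌋ = 43.
With m₀=0, d₀=1 and mₖ₊₁ = dₖaₖ − mₖ, dₖ₊₁ = (n − mₖ₊₁²)/dₖ, aₖ₊₁ = ⌊(a₀+mₖ₊₁)/dₖ₊₁⌋:
  k=1: m=43, d=17, a=5
  k=2: m=42, d=6, a=14
  k=3: m=42, d=17, a=5
  k=4: m=43, d=1, a=86
d=1 and a=2a₀=86 at k=4, so the next step gives (m, d) = (43, 17) again — its k=1 value — and the period has length 4.

[43; 5, 14, 5, 86]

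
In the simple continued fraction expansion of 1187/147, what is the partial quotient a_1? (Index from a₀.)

13

1187 = 8·147 + 11   →  a_0 = 8
147 = 13·11 + 4   →  a_1 = 13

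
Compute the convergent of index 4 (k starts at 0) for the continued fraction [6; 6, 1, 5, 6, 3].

Using pₖ = aₖpₖ₋₁ + pₖ₋₂, qₖ = aₖqₖ₋₁ + qₖ₋₂ (with p₋₁=1, p₋₂=0, q₋₁=0, q₋₂=1):
  k=0: a=6, p=6, q=1
  k=1: a=6, p=37, q=6
  k=2: a=1, p=43, q=7
  k=3: a=5, p=252, q=41
  k=4: a=6, p=1555, q=253

1555/253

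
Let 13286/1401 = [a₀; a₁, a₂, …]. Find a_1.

13286 = 9·1401 + 677   →  a_0 = 9
1401 = 2·677 + 47   →  a_1 = 2

2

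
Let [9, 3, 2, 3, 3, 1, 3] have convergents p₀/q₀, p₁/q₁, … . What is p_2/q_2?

Using pₖ = aₖpₖ₋₁ + pₖ₋₂, qₖ = aₖqₖ₋₁ + qₖ₋₂ (with p₋₁=1, p₋₂=0, q₋₁=0, q₋₂=1):
  k=0: a=9, p=9, q=1
  k=1: a=3, p=28, q=3
  k=2: a=2, p=65, q=7

65/7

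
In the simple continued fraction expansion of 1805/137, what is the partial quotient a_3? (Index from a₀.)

1805 = 13·137 + 24   →  a_0 = 13
137 = 5·24 + 17   →  a_1 = 5
24 = 1·17 + 7   →  a_2 = 1
17 = 2·7 + 3   →  a_3 = 2

2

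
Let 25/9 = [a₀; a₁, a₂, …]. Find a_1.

25 = 2·9 + 7   →  a_0 = 2
9 = 1·7 + 2   →  a_1 = 1

1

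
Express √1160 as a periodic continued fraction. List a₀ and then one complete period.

a₀ = ⌊√1160⌋ = 34.
With m₀=0, d₀=1 and mₖ₊₁ = dₖaₖ − mₖ, dₖ₊₁ = (n − mₖ₊₁²)/dₖ, aₖ₊₁ = ⌊(a₀+mₖ₊₁)/dₖ₊₁⌋:
  k=1: m=34, d=4, a=17
  k=2: m=34, d=1, a=68
d=1 and a=2a₀=68 at k=2, so the next step gives (m, d) = (34, 4) again — its k=1 value — and the period has length 2.

[34; 17, 68]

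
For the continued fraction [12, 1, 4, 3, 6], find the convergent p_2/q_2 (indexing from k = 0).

64/5

Using pₖ = aₖpₖ₋₁ + pₖ₋₂, qₖ = aₖqₖ₋₁ + qₖ₋₂ (with p₋₁=1, p₋₂=0, q₋₁=0, q₋₂=1):
  k=0: a=12, p=12, q=1
  k=1: a=1, p=13, q=1
  k=2: a=4, p=64, q=5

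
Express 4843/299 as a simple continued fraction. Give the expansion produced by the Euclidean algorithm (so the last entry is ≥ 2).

4843 = 16*299 + 59
299 = 5*59 + 4
59 = 14*4 + 3
4 = 1*3 + 1
3 = 3*1 + 0  (stop)
So 4843/299 = [16; 5, 14, 1, 3].

[16; 5, 14, 1, 3]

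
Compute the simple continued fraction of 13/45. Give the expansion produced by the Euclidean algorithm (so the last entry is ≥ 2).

13 = 0×45 + 13
45 = 3×13 + 6
13 = 2×6 + 1
6 = 6×1 + 0  (stop)
So 13/45 = [0; 3, 2, 6].

[0; 3, 2, 6]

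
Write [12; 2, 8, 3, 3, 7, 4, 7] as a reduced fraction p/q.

Fold from the inside: start with 7/1.
  4 + 1/7 = 29/7
  7 + 7/29 = 210/29
  3 + 29/210 = 659/210
  3 + 210/659 = 2187/659
  8 + 659/2187 = 18155/2187
  2 + 2187/18155 = 38497/18155
  12 + 18155/38497 = 480119/38497

480119/38497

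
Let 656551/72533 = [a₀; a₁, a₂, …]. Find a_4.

13

656551 = 9·72533 + 3754   →  a_0 = 9
72533 = 19·3754 + 1207   →  a_1 = 19
3754 = 3·1207 + 133   →  a_2 = 3
1207 = 9·133 + 10   →  a_3 = 9
133 = 13·10 + 3   →  a_4 = 13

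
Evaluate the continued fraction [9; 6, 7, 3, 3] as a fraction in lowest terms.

Using pₖ = aₖpₖ₋₁ + pₖ₋₂ and qₖ = aₖqₖ₋₁ + qₖ₋₂:
  k=0: a=9, p=9, q=1
  k=1: a=6, p=55, q=6
  k=2: a=7, p=394, q=43
  k=3: a=3, p=1237, q=135
  k=4: a=3, p=4105, q=448

4105/448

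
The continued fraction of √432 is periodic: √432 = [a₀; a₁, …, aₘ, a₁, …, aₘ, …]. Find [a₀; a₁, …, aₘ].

[20; 1, 3, 1, 1, 1, 3, 1, 40]

a₀ = ⌊√432⌋ = 20.
With m₀=0, d₀=1 and mₖ₊₁ = dₖaₖ − mₖ, dₖ₊₁ = (n − mₖ₊₁²)/dₖ, aₖ₊₁ = ⌊(a₀+mₖ₊₁)/dₖ₊₁⌋:
  k=1: m=20, d=32, a=1
  k=2: m=12, d=9, a=3
  k=3: m=15, d=23, a=1
  k=4: m=8, d=16, a=1
  k=5: m=8, d=23, a=1
  k=6: m=15, d=9, a=3
  k=7: m=12, d=32, a=1
  k=8: m=20, d=1, a=40
d=1 and a=2a₀=40 at k=8, so the next step gives (m, d) = (20, 32) again — its k=1 value — and the period has length 8.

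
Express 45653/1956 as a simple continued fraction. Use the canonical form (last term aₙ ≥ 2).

45653 = 23*1956 + 665
1956 = 2*665 + 626
665 = 1*626 + 39
626 = 16*39 + 2
39 = 19*2 + 1
2 = 2*1 + 0  (stop)
So 45653/1956 = [23; 2, 1, 16, 19, 2].

[23; 2, 1, 16, 19, 2]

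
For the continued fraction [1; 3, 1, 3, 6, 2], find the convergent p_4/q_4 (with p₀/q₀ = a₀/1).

119/94

Using pₖ = aₖpₖ₋₁ + pₖ₋₂, qₖ = aₖqₖ₋₁ + qₖ₋₂ (with p₋₁=1, p₋₂=0, q₋₁=0, q₋₂=1):
  k=0: a=1, p=1, q=1
  k=1: a=3, p=4, q=3
  k=2: a=1, p=5, q=4
  k=3: a=3, p=19, q=15
  k=4: a=6, p=119, q=94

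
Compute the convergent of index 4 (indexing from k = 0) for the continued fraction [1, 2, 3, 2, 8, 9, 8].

Using pₖ = aₖpₖ₋₁ + pₖ₋₂, qₖ = aₖqₖ₋₁ + qₖ₋₂ (with p₋₁=1, p₋₂=0, q₋₁=0, q₋₂=1):
  k=0: a=1, p=1, q=1
  k=1: a=2, p=3, q=2
  k=2: a=3, p=10, q=7
  k=3: a=2, p=23, q=16
  k=4: a=8, p=194, q=135

194/135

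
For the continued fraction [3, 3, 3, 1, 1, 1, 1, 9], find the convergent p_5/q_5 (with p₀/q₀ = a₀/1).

119/36

Using pₖ = aₖpₖ₋₁ + pₖ₋₂, qₖ = aₖqₖ₋₁ + qₖ₋₂ (with p₋₁=1, p₋₂=0, q₋₁=0, q₋₂=1):
  k=0: a=3, p=3, q=1
  k=1: a=3, p=10, q=3
  k=2: a=3, p=33, q=10
  k=3: a=1, p=43, q=13
  k=4: a=1, p=76, q=23
  k=5: a=1, p=119, q=36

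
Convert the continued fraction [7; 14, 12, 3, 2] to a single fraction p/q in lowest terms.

Fold from the inside: start with 2/1.
  3 + 1/2 = 7/2
  12 + 2/7 = 86/7
  14 + 7/86 = 1211/86
  7 + 86/1211 = 8563/1211

8563/1211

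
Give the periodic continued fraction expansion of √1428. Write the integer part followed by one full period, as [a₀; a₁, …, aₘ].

a₀ = ⌊√1428⌋ = 37.
With m₀=0, d₀=1 and mₖ₊₁ = dₖaₖ − mₖ, dₖ₊₁ = (n − mₖ₊₁²)/dₖ, aₖ₊₁ = ⌊(a₀+mₖ₊₁)/dₖ₊₁⌋:
  k=1: m=37, d=59, a=1
  k=2: m=22, d=16, a=3
  k=3: m=26, d=47, a=1
  k=4: m=21, d=21, a=2
  k=5: m=21, d=47, a=1
  k=6: m=26, d=16, a=3
  k=7: m=22, d=59, a=1
  k=8: m=37, d=1, a=74
d=1 and a=2a₀=74 at k=8, so the next step gives (m, d) = (37, 59) again — its k=1 value — and the period has length 8.

[37; 1, 3, 1, 2, 1, 3, 1, 74]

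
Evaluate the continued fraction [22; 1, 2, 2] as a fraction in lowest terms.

Using pₖ = aₖpₖ₋₁ + pₖ₋₂ and qₖ = aₖqₖ₋₁ + qₖ₋₂:
  k=0: a=22, p=22, q=1
  k=1: a=1, p=23, q=1
  k=2: a=2, p=68, q=3
  k=3: a=2, p=159, q=7

159/7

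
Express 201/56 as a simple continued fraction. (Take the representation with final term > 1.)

[3; 1, 1, 2, 3, 3]

201 = 3*56 + 33
56 = 1*33 + 23
33 = 1*23 + 10
23 = 2*10 + 3
10 = 3*3 + 1
3 = 3*1 + 0  (stop)
So 201/56 = [3; 1, 1, 2, 3, 3].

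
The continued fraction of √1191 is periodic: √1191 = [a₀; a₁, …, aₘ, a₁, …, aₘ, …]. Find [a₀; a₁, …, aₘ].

a₀ = ⌊√1191⌋ = 34.

[34; 1, 1, 22, 1, 1, 68]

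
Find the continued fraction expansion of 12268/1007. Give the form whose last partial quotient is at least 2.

12268 = 12×1007 + 184
1007 = 5×184 + 87
184 = 2×87 + 10
87 = 8×10 + 7
10 = 1×7 + 3
7 = 2×3 + 1
3 = 3×1 + 0  (stop)
So 12268/1007 = [12; 5, 2, 8, 1, 2, 3].

[12; 5, 2, 8, 1, 2, 3]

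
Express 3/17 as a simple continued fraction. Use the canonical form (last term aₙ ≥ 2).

[0; 5, 1, 2]

3 = 0*17 + 3
17 = 5*3 + 2
3 = 1*2 + 1
2 = 2*1 + 0  (stop)
So 3/17 = [0; 5, 1, 2].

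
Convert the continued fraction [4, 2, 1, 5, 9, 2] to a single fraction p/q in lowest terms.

1432/329

Using pₖ = aₖpₖ₋₁ + pₖ₋₂ and qₖ = aₖqₖ₋₁ + qₖ₋₂:
  k=0: a=4, p=4, q=1
  k=1: a=2, p=9, q=2
  k=2: a=1, p=13, q=3
  k=3: a=5, p=74, q=17
  k=4: a=9, p=679, q=156
  k=5: a=2, p=1432, q=329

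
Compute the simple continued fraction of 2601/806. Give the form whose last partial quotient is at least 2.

2601 = 3*806 + 183
806 = 4*183 + 74
183 = 2*74 + 35
74 = 2*35 + 4
35 = 8*4 + 3
4 = 1*3 + 1
3 = 3*1 + 0  (stop)
So 2601/806 = [3; 4, 2, 2, 8, 1, 3].

[3; 4, 2, 2, 8, 1, 3]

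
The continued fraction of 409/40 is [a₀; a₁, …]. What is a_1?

4

409 = 10·40 + 9   →  a_0 = 10
40 = 4·9 + 4   →  a_1 = 4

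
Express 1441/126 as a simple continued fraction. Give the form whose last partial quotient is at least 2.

[11; 2, 3, 2, 3, 2]

1441 = 11×126 + 55
126 = 2×55 + 16
55 = 3×16 + 7
16 = 2×7 + 2
7 = 3×2 + 1
2 = 2×1 + 0  (stop)
So 1441/126 = [11; 2, 3, 2, 3, 2].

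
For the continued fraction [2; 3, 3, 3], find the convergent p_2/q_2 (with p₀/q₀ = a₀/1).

Using pₖ = aₖpₖ₋₁ + pₖ₋₂, qₖ = aₖqₖ₋₁ + qₖ₋₂ (with p₋₁=1, p₋₂=0, q₋₁=0, q₋₂=1):
  k=0: a=2, p=2, q=1
  k=1: a=3, p=7, q=3
  k=2: a=3, p=23, q=10

23/10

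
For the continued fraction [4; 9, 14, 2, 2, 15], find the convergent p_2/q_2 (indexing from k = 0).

Using pₖ = aₖpₖ₋₁ + pₖ₋₂, qₖ = aₖqₖ₋₁ + qₖ₋₂ (with p₋₁=1, p₋₂=0, q₋₁=0, q₋₂=1):
  k=0: a=4, p=4, q=1
  k=1: a=9, p=37, q=9
  k=2: a=14, p=522, q=127

522/127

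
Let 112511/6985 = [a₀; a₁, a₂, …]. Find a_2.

112511 = 16·6985 + 751   →  a_0 = 16
6985 = 9·751 + 226   →  a_1 = 9
751 = 3·226 + 73   →  a_2 = 3

3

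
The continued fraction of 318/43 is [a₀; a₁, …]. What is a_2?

318 = 7·43 + 17   →  a_0 = 7
43 = 2·17 + 9   →  a_1 = 2
17 = 1·9 + 8   →  a_2 = 1

1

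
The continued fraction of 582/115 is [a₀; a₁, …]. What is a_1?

16

582 = 5·115 + 7   →  a_0 = 5
115 = 16·7 + 3   →  a_1 = 16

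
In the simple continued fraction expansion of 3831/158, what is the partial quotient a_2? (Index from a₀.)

3831 = 24·158 + 39   →  a_0 = 24
158 = 4·39 + 2   →  a_1 = 4
39 = 19·2 + 1   →  a_2 = 19

19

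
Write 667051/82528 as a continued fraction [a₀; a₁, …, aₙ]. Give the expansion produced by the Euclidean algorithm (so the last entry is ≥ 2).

667051 = 8×82528 + 6827
82528 = 12×6827 + 604
6827 = 11×604 + 183
604 = 3×183 + 55
183 = 3×55 + 18
55 = 3×18 + 1
18 = 18×1 + 0  (stop)
So 667051/82528 = [8; 12, 11, 3, 3, 3, 18].

[8; 12, 11, 3, 3, 3, 18]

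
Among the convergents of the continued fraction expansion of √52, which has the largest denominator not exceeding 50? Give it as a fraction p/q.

137/19

√52 = [7; 4, 1, 2, 1, 4, 14, …] (period length 6).
Convergents:
  p_0/q_0 = 7/1
  p_1/q_1 = 29/4
  p_2/q_2 = 36/5
  p_3/q_3 = 101/14
  p_4/q_4 = 137/19
  p_5/q_5 = 649/90
q_4 = 19 ≤ 50 < 90 = q_5, so the answer is 137/19.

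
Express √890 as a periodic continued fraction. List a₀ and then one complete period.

a₀ = ⌊√890⌋ = 29.
With m₀=0, d₀=1 and mₖ₊₁ = dₖaₖ − mₖ, dₖ₊₁ = (n − mₖ₊₁²)/dₖ, aₖ₊₁ = ⌊(a₀+mₖ₊₁)/dₖ₊₁⌋:
  k=1: m=29, d=49, a=1
  k=2: m=20, d=10, a=4
  k=3: m=20, d=49, a=1
  k=4: m=29, d=1, a=58
d=1 and a=2a₀=58 at k=4, so the next step gives (m, d) = (29, 49) again — its k=1 value — and the period has length 4.

[29; 1, 4, 1, 58]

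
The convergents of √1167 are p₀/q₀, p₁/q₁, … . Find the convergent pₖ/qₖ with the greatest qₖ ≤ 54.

1059/31

√1167 = [34; 6, 5, 11, 5, 6, 68, …] (period length 6).
Convergents:
  p_0/q_0 = 34/1
  p_1/q_1 = 205/6
  p_2/q_2 = 1059/31
  p_3/q_3 = 11854/347
q_2 = 31 ≤ 54 < 347 = q_3, so the answer is 1059/31.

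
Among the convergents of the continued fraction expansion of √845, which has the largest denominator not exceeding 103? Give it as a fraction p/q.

√845 = [29; 14, 1, 1, 14, 58, …] (period length 5).
Convergents:
  p_0/q_0 = 29/1
  p_1/q_1 = 407/14
  p_2/q_2 = 436/15
  p_3/q_3 = 843/29
  p_4/q_4 = 12238/421
q_3 = 29 ≤ 103 < 421 = q_4, so the answer is 843/29.

843/29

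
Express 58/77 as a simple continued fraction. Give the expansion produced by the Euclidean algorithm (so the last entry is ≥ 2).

58 = 0·77 + 58
77 = 1·58 + 19
58 = 3·19 + 1
19 = 19·1 + 0  (stop)
So 58/77 = [0; 1, 3, 19].

[0; 1, 3, 19]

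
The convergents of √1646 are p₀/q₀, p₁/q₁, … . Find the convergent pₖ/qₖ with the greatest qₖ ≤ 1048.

√1646 = [40; 1, 1, 3, 40, 3, 1, 1, 80, …] (period length 8).
Convergents:
  p_0/q_0 = 40/1
  p_1/q_1 = 41/1
  p_2/q_2 = 81/2
  p_3/q_3 = 284/7
  p_4/q_4 = 11441/282
  p_5/q_5 = 34607/853
  p_6/q_6 = 46048/1135
q_5 = 853 ≤ 1048 < 1135 = q_6, so the answer is 34607/853.

34607/853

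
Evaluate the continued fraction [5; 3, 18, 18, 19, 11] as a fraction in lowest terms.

1114123/209135

Using pₖ = aₖpₖ₋₁ + pₖ₋₂ and qₖ = aₖqₖ₋₁ + qₖ₋₂:
  k=0: a=5, p=5, q=1
  k=1: a=3, p=16, q=3
  k=2: a=18, p=293, q=55
  k=3: a=18, p=5290, q=993
  k=4: a=19, p=100803, q=18922
  k=5: a=11, p=1114123, q=209135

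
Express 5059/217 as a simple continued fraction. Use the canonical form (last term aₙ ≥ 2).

[23; 3, 5, 4, 3]

5059 = 23*217 + 68
217 = 3*68 + 13
68 = 5*13 + 3
13 = 4*3 + 1
3 = 3*1 + 0  (stop)
So 5059/217 = [23; 3, 5, 4, 3].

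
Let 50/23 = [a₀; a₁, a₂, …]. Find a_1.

50 = 2·23 + 4   →  a_0 = 2
23 = 5·4 + 3   →  a_1 = 5

5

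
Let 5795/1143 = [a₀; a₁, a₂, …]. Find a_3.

2

5795 = 5·1143 + 80   →  a_0 = 5
1143 = 14·80 + 23   →  a_1 = 14
80 = 3·23 + 11   →  a_2 = 3
23 = 2·11 + 1   →  a_3 = 2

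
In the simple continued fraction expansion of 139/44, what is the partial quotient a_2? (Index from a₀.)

3

139 = 3·44 + 7   →  a_0 = 3
44 = 6·7 + 2   →  a_1 = 6
7 = 3·2 + 1   →  a_2 = 3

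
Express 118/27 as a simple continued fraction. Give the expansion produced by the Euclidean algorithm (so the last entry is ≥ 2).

[4; 2, 1, 2, 3]

118 = 4·27 + 10
27 = 2·10 + 7
10 = 1·7 + 3
7 = 2·3 + 1
3 = 3·1 + 0  (stop)
So 118/27 = [4; 2, 1, 2, 3].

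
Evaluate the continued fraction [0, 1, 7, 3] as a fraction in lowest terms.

22/25

Using pₖ = aₖpₖ₋₁ + pₖ₋₂ and qₖ = aₖqₖ₋₁ + qₖ₋₂:
  k=0: a=0, p=0, q=1
  k=1: a=1, p=1, q=1
  k=2: a=7, p=7, q=8
  k=3: a=3, p=22, q=25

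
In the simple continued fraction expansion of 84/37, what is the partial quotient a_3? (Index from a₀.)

84 = 2·37 + 10   →  a_0 = 2
37 = 3·10 + 7   →  a_1 = 3
10 = 1·7 + 3   →  a_2 = 1
7 = 2·3 + 1   →  a_3 = 2

2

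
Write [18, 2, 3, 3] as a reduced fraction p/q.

Using pₖ = aₖpₖ₋₁ + pₖ₋₂ and qₖ = aₖqₖ₋₁ + qₖ₋₂:
  k=0: a=18, p=18, q=1
  k=1: a=2, p=37, q=2
  k=2: a=3, p=129, q=7
  k=3: a=3, p=424, q=23

424/23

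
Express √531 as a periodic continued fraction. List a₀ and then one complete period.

[23; 23, 46]

a₀ = ⌊√531⌋ = 23.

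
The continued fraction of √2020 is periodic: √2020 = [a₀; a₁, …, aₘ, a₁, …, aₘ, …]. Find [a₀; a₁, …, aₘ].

a₀ = ⌊√2020⌋ = 44.
With m₀=0, d₀=1 and mₖ₊₁ = dₖaₖ − mₖ, dₖ₊₁ = (n − mₖ₊₁²)/dₖ, aₖ₊₁ = ⌊(a₀+mₖ₊₁)/dₖ₊₁⌋:
  k=1: m=44, d=84, a=1
  k=2: m=40, d=5, a=16
  k=3: m=40, d=84, a=1
  k=4: m=44, d=1, a=88
d=1 and a=2a₀=88 at k=4, so the next step gives (m, d) = (44, 84) again — its k=1 value — and the period has length 4.

[44; 1, 16, 1, 88]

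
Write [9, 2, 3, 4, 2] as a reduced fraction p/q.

632/67

Fold from the inside: start with 2/1.
  4 + 1/2 = 9/2
  3 + 2/9 = 29/9
  2 + 9/29 = 67/29
  9 + 29/67 = 632/67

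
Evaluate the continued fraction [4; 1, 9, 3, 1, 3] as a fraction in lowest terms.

Using pₖ = aₖpₖ₋₁ + pₖ₋₂ and qₖ = aₖqₖ₋₁ + qₖ₋₂:
  k=0: a=4, p=4, q=1
  k=1: a=1, p=5, q=1
  k=2: a=9, p=49, q=10
  k=3: a=3, p=152, q=31
  k=4: a=1, p=201, q=41
  k=5: a=3, p=755, q=154

755/154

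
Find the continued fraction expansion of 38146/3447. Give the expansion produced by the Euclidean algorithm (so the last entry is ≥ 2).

38146 = 11*3447 + 229
3447 = 15*229 + 12
229 = 19*12 + 1
12 = 12*1 + 0  (stop)
So 38146/3447 = [11; 15, 19, 12].

[11; 15, 19, 12]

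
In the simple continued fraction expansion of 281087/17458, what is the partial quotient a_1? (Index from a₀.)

9

281087 = 16·17458 + 1759   →  a_0 = 16
17458 = 9·1759 + 1627   →  a_1 = 9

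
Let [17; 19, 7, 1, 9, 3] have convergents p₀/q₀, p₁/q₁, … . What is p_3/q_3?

Using pₖ = aₖpₖ₋₁ + pₖ₋₂, qₖ = aₖqₖ₋₁ + qₖ₋₂ (with p₋₁=1, p₋₂=0, q₋₁=0, q₋₂=1):
  k=0: a=17, p=17, q=1
  k=1: a=19, p=324, q=19
  k=2: a=7, p=2285, q=134
  k=3: a=1, p=2609, q=153

2609/153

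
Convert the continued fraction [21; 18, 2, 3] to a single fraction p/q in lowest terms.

Using pₖ = aₖpₖ₋₁ + pₖ₋₂ and qₖ = aₖqₖ₋₁ + qₖ₋₂:
  k=0: a=21, p=21, q=1
  k=1: a=18, p=379, q=18
  k=2: a=2, p=779, q=37
  k=3: a=3, p=2716, q=129

2716/129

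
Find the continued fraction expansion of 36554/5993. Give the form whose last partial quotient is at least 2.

36554 = 6×5993 + 596
5993 = 10×596 + 33
596 = 18×33 + 2
33 = 16×2 + 1
2 = 2×1 + 0  (stop)
So 36554/5993 = [6; 10, 18, 16, 2].

[6; 10, 18, 16, 2]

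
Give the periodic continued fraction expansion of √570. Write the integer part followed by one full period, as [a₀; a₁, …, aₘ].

a₀ = ⌊√570⌋ = 23.

[23; 1, 6, 1, 46]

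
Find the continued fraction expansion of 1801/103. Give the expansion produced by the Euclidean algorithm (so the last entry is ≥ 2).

1801 = 17*103 + 50
103 = 2*50 + 3
50 = 16*3 + 2
3 = 1*2 + 1
2 = 2*1 + 0  (stop)
So 1801/103 = [17; 2, 16, 1, 2].

[17; 2, 16, 1, 2]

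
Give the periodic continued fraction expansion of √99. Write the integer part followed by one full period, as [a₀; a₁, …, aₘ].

a₀ = ⌊√99⌋ = 9.
With m₀=0, d₀=1 and mₖ₊₁ = dₖaₖ − mₖ, dₖ₊₁ = (n − mₖ₊₁²)/dₖ, aₖ₊₁ = ⌊(a₀+mₖ₊₁)/dₖ₊₁⌋:
  k=1: m=9, d=18, a=1
  k=2: m=9, d=1, a=18
d=1 and a=2a₀=18 at k=2, so the next step gives (m, d) = (9, 18) again — its k=1 value — and the period has length 2.

[9; 1, 18]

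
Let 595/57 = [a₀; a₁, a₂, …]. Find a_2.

3

595 = 10·57 + 25   →  a_0 = 10
57 = 2·25 + 7   →  a_1 = 2
25 = 3·7 + 4   →  a_2 = 3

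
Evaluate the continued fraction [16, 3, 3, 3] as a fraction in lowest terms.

538/33

Fold from the inside: start with 3/1.
  3 + 1/3 = 10/3
  3 + 3/10 = 33/10
  16 + 10/33 = 538/33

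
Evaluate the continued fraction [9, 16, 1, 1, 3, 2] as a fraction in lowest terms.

Using pₖ = aₖpₖ₋₁ + pₖ₋₂ and qₖ = aₖqₖ₋₁ + qₖ₋₂:
  k=0: a=9, p=9, q=1
  k=1: a=16, p=145, q=16
  k=2: a=1, p=154, q=17
  k=3: a=1, p=299, q=33
  k=4: a=3, p=1051, q=116
  k=5: a=2, p=2401, q=265

2401/265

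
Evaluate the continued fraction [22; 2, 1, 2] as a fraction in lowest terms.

Fold from the inside: start with 2/1.
  1 + 1/2 = 3/2
  2 + 2/3 = 8/3
  22 + 3/8 = 179/8

179/8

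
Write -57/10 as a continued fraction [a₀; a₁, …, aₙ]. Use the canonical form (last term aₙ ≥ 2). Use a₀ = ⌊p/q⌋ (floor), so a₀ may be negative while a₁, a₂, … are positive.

[-6; 3, 3]

-57 = -6×10 + 3
10 = 3×3 + 1
3 = 3×1 + 0  (stop)
So -57/10 = [-6; 3, 3].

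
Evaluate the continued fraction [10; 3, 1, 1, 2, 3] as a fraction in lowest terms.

627/61

Using pₖ = aₖpₖ₋₁ + pₖ₋₂ and qₖ = aₖqₖ₋₁ + qₖ₋₂:
  k=0: a=10, p=10, q=1
  k=1: a=3, p=31, q=3
  k=2: a=1, p=41, q=4
  k=3: a=1, p=72, q=7
  k=4: a=2, p=185, q=18
  k=5: a=3, p=627, q=61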